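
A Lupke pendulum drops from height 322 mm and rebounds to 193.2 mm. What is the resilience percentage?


Resilience = h_rebound / h_drop * 100
= 193.2 / 322 * 100
= 60.0%

60.0%


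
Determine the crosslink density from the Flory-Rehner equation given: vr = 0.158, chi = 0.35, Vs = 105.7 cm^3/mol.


ln(1 - vr) = ln(1 - 0.158) = -0.1720
Numerator = -((-0.1720) + 0.158 + 0.35 * 0.158^2) = 0.0052
Denominator = 105.7 * (0.158^(1/3) - 0.158/2) = 48.7924
nu = 0.0052 / 48.7924 = 1.0735e-04 mol/cm^3

1.0735e-04 mol/cm^3


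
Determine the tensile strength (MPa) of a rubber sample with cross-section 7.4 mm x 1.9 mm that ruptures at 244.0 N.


Area = width * thickness = 7.4 * 1.9 = 14.06 mm^2
TS = force / area = 244.0 / 14.06 = 17.35 MPa

17.35 MPa


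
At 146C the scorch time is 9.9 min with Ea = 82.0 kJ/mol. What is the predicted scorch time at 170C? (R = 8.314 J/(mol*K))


Convert temperatures: T1 = 146 + 273.15 = 419.15 K, T2 = 170 + 273.15 = 443.15 K
ts2_new = 9.9 * exp(82000 / 8.314 * (1/443.15 - 1/419.15))
1/T2 - 1/T1 = -1.2921e-04
ts2_new = 2.77 min

2.77 min


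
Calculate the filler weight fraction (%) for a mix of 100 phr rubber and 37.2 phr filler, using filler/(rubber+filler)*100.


Filler % = filler / (rubber + filler) * 100
= 37.2 / (100 + 37.2) * 100
= 37.2 / 137.2 * 100
= 27.11%

27.11%


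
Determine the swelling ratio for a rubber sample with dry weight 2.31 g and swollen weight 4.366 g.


Q = W_swollen / W_dry
Q = 4.366 / 2.31
Q = 1.89

Q = 1.89


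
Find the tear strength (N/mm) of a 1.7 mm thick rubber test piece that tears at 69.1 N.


Tear strength = force / thickness
= 69.1 / 1.7
= 40.65 N/mm

40.65 N/mm


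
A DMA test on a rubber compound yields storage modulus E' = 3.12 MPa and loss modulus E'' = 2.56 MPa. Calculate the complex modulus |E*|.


|E*| = sqrt(E'^2 + E''^2)
= sqrt(3.12^2 + 2.56^2)
= sqrt(9.7344 + 6.5536)
= 4.036 MPa

4.036 MPa


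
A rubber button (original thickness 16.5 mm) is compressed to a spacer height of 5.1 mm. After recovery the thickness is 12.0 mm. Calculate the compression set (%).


CS = (t0 - recovered) / (t0 - ts) * 100
= (16.5 - 12.0) / (16.5 - 5.1) * 100
= 4.5 / 11.4 * 100
= 39.5%

39.5%


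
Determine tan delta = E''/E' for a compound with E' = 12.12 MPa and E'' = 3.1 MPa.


tan delta = E'' / E'
= 3.1 / 12.12
= 0.2558

tan delta = 0.2558


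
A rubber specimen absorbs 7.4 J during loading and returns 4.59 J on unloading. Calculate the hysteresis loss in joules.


Hysteresis loss = loading - unloading
= 7.4 - 4.59
= 2.81 J

2.81 J


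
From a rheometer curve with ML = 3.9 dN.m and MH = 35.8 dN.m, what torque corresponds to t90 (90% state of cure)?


M90 = ML + 0.9 * (MH - ML)
M90 = 3.9 + 0.9 * (35.8 - 3.9)
M90 = 3.9 + 0.9 * 31.9
M90 = 32.61 dN.m

32.61 dN.m


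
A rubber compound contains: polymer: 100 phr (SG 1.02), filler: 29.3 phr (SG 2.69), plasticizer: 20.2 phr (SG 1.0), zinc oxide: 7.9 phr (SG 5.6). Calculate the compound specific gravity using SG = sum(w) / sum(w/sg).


Sum of weights = 157.4
Volume contributions:
  polymer: 100/1.02 = 98.0392
  filler: 29.3/2.69 = 10.8922
  plasticizer: 20.2/1.0 = 20.2000
  zinc oxide: 7.9/5.6 = 1.4107
Sum of volumes = 130.5421
SG = 157.4 / 130.5421 = 1.206

SG = 1.206


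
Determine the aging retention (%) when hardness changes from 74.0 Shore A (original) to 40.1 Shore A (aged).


Retention = aged / original * 100
= 40.1 / 74.0 * 100
= 54.2%

54.2%


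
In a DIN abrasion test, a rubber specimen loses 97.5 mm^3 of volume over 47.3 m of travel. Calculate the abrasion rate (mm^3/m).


Rate = volume_loss / distance
= 97.5 / 47.3
= 2.061 mm^3/m

2.061 mm^3/m


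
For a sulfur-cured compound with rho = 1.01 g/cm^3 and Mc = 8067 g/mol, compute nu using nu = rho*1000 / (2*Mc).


nu = rho * 1000 / (2 * Mc)
nu = 1.01 * 1000 / (2 * 8067)
nu = 1010.0 / 16134
nu = 0.0626 mol/L

0.0626 mol/L


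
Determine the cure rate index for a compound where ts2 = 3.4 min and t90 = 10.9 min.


CRI = 100 / (t90 - ts2)
= 100 / (10.9 - 3.4)
= 100 / 7.5
= 13.33 min^-1

13.33 min^-1


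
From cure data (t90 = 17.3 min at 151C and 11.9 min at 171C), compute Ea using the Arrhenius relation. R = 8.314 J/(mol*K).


T1 = 424.15 K, T2 = 444.15 K
1/T1 - 1/T2 = 1.0616e-04
ln(t1/t2) = ln(17.3/11.9) = 0.3742
Ea = 8.314 * 0.3742 / 1.0616e-04 = 29301.9095 J/mol
Ea = 29.3 kJ/mol

29.3 kJ/mol


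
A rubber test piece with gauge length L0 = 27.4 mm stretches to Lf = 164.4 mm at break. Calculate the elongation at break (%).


Elongation = (Lf - L0) / L0 * 100
= (164.4 - 27.4) / 27.4 * 100
= 137.0 / 27.4 * 100
= 500.0%

500.0%


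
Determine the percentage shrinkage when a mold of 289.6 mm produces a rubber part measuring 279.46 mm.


Shrinkage = (mold - part) / mold * 100
= (289.6 - 279.46) / 289.6 * 100
= 10.14 / 289.6 * 100
= 3.5%

3.5%


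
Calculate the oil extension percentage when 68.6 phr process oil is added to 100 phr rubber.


Oil % = oil / (100 + oil) * 100
= 68.6 / (100 + 68.6) * 100
= 68.6 / 168.6 * 100
= 40.69%

40.69%


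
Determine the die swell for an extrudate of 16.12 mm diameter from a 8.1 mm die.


Die swell ratio = D_extrudate / D_die
= 16.12 / 8.1
= 1.99

Die swell = 1.99


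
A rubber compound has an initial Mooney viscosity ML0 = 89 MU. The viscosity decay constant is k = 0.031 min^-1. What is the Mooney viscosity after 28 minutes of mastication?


ML = ML0 * exp(-k * t)
ML = 89 * exp(-0.031 * 28)
ML = 89 * 0.4198
ML = 37.36 MU

37.36 MU


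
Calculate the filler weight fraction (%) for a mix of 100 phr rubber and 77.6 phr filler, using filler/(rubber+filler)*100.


Filler % = filler / (rubber + filler) * 100
= 77.6 / (100 + 77.6) * 100
= 77.6 / 177.6 * 100
= 43.69%

43.69%


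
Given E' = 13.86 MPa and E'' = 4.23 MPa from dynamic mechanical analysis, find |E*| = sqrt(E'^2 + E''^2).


|E*| = sqrt(E'^2 + E''^2)
= sqrt(13.86^2 + 4.23^2)
= sqrt(192.0996 + 17.8929)
= 14.491 MPa

14.491 MPa


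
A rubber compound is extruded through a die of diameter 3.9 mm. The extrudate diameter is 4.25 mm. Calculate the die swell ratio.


Die swell ratio = D_extrudate / D_die
= 4.25 / 3.9
= 1.09

Die swell = 1.09


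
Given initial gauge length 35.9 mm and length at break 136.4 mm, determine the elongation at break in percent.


Elongation = (Lf - L0) / L0 * 100
= (136.4 - 35.9) / 35.9 * 100
= 100.5 / 35.9 * 100
= 279.9%

279.9%


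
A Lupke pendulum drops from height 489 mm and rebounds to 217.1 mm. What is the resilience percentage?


Resilience = h_rebound / h_drop * 100
= 217.1 / 489 * 100
= 44.4%

44.4%


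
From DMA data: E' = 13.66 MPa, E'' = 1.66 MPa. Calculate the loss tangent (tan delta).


tan delta = E'' / E'
= 1.66 / 13.66
= 0.1215

tan delta = 0.1215


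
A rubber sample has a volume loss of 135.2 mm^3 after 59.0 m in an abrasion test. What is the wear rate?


Rate = volume_loss / distance
= 135.2 / 59.0
= 2.292 mm^3/m

2.292 mm^3/m


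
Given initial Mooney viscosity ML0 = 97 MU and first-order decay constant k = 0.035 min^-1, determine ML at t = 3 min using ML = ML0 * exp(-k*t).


ML = ML0 * exp(-k * t)
ML = 97 * exp(-0.035 * 3)
ML = 97 * 0.9003
ML = 87.33 MU

87.33 MU


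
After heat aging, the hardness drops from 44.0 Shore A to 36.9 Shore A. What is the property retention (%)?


Retention = aged / original * 100
= 36.9 / 44.0 * 100
= 83.9%

83.9%


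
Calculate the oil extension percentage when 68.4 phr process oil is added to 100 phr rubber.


Oil % = oil / (100 + oil) * 100
= 68.4 / (100 + 68.4) * 100
= 68.4 / 168.4 * 100
= 40.62%

40.62%


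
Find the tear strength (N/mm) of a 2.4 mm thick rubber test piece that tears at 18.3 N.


Tear strength = force / thickness
= 18.3 / 2.4
= 7.63 N/mm

7.63 N/mm


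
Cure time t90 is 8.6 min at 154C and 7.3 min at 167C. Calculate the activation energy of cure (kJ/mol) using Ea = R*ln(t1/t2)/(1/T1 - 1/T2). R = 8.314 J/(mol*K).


T1 = 427.15 K, T2 = 440.15 K
1/T1 - 1/T2 = 6.9145e-05
ln(t1/t2) = ln(8.6/7.3) = 0.1639
Ea = 8.314 * 0.1639 / 6.9145e-05 = 19705.8220 J/mol
Ea = 19.71 kJ/mol

19.71 kJ/mol


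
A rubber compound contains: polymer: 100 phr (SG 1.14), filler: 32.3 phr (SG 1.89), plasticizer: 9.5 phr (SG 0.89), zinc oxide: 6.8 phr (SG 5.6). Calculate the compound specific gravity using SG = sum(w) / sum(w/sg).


Sum of weights = 148.6
Volume contributions:
  polymer: 100/1.14 = 87.7193
  filler: 32.3/1.89 = 17.0899
  plasticizer: 9.5/0.89 = 10.6742
  zinc oxide: 6.8/5.6 = 1.2143
Sum of volumes = 116.6977
SG = 148.6 / 116.6977 = 1.273

SG = 1.273


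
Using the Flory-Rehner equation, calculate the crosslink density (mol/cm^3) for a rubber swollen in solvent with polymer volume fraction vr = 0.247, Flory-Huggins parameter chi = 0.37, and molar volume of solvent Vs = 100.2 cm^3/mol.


ln(1 - vr) = ln(1 - 0.247) = -0.2837
Numerator = -((-0.2837) + 0.247 + 0.37 * 0.247^2) = 0.0141
Denominator = 100.2 * (0.247^(1/3) - 0.247/2) = 50.4938
nu = 0.0141 / 50.4938 = 2.7957e-04 mol/cm^3

2.7957e-04 mol/cm^3


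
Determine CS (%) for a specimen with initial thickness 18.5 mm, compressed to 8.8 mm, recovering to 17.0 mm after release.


CS = (t0 - recovered) / (t0 - ts) * 100
= (18.5 - 17.0) / (18.5 - 8.8) * 100
= 1.5 / 9.7 * 100
= 15.5%

15.5%


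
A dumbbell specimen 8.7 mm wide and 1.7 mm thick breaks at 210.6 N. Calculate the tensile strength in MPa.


Area = width * thickness = 8.7 * 1.7 = 14.79 mm^2
TS = force / area = 210.6 / 14.79 = 14.24 MPa

14.24 MPa


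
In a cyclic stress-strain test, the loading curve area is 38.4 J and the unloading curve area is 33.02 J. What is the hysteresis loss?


Hysteresis loss = loading - unloading
= 38.4 - 33.02
= 5.38 J

5.38 J


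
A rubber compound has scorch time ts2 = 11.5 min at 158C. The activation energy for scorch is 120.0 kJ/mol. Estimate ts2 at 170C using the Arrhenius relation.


Convert temperatures: T1 = 158 + 273.15 = 431.15 K, T2 = 170 + 273.15 = 443.15 K
ts2_new = 11.5 * exp(120000 / 8.314 * (1/443.15 - 1/431.15))
1/T2 - 1/T1 = -6.2806e-05
ts2_new = 4.65 min

4.65 min


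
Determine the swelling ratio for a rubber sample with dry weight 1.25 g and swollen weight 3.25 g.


Q = W_swollen / W_dry
Q = 3.25 / 1.25
Q = 2.6

Q = 2.6


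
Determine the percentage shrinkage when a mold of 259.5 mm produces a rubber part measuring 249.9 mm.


Shrinkage = (mold - part) / mold * 100
= (259.5 - 249.9) / 259.5 * 100
= 9.6 / 259.5 * 100
= 3.7%

3.7%


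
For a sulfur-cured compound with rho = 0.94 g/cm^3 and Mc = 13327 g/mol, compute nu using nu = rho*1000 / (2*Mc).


nu = rho * 1000 / (2 * Mc)
nu = 0.94 * 1000 / (2 * 13327)
nu = 940.0 / 26654
nu = 0.0353 mol/L

0.0353 mol/L


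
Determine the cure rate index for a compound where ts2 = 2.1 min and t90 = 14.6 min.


CRI = 100 / (t90 - ts2)
= 100 / (14.6 - 2.1)
= 100 / 12.5
= 8.0 min^-1

8.0 min^-1


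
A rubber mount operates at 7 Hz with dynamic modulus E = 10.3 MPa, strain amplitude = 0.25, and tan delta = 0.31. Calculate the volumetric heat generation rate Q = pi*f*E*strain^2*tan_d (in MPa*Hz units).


Q = pi * f * E * strain^2 * tan_d
= pi * 7 * 10.3 * 0.25^2 * 0.31
= pi * 7 * 10.3 * 0.0625 * 0.31
= 4.3886

Q = 4.3886


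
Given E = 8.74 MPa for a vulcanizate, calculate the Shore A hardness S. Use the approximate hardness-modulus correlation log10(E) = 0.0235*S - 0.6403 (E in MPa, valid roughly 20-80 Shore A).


log10(E) = 0.0235*S - 0.6403  =>  S = (log10(E) + 0.6403) / 0.0235
log10(8.74) = 0.941511
S = (0.941511 + 0.6403) / 0.0235 = 1.581811 / 0.0235
S = 67.3

Shore A = 67.3


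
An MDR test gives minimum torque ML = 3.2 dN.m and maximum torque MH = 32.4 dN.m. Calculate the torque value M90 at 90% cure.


M90 = ML + 0.9 * (MH - ML)
M90 = 3.2 + 0.9 * (32.4 - 3.2)
M90 = 3.2 + 0.9 * 29.2
M90 = 29.48 dN.m

29.48 dN.m


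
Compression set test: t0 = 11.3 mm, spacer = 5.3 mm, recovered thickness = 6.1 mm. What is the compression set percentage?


CS = (t0 - recovered) / (t0 - ts) * 100
= (11.3 - 6.1) / (11.3 - 5.3) * 100
= 5.2 / 6.0 * 100
= 86.7%

86.7%


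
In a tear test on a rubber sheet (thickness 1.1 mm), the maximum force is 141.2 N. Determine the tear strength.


Tear strength = force / thickness
= 141.2 / 1.1
= 128.36 N/mm

128.36 N/mm


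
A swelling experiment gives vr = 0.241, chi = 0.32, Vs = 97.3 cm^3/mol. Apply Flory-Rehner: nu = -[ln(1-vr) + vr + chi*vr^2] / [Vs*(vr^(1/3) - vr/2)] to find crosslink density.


ln(1 - vr) = ln(1 - 0.241) = -0.2758
Numerator = -((-0.2758) + 0.241 + 0.32 * 0.241^2) = 0.0162
Denominator = 97.3 * (0.241^(1/3) - 0.241/2) = 48.8260
nu = 0.0162 / 48.8260 = 3.3113e-04 mol/cm^3

3.3113e-04 mol/cm^3


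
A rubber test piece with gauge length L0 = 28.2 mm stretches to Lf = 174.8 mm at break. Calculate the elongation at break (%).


Elongation = (Lf - L0) / L0 * 100
= (174.8 - 28.2) / 28.2 * 100
= 146.6 / 28.2 * 100
= 519.9%

519.9%


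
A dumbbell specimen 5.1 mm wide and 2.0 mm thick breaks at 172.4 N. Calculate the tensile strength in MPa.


Area = width * thickness = 5.1 * 2.0 = 10.2 mm^2
TS = force / area = 172.4 / 10.2 = 16.9 MPa

16.9 MPa


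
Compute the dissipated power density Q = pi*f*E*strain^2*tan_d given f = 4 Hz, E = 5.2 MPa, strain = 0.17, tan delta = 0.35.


Q = pi * f * E * strain^2 * tan_d
= pi * 4 * 5.2 * 0.17^2 * 0.35
= pi * 4 * 5.2 * 0.0289 * 0.35
= 0.6610

Q = 0.6610


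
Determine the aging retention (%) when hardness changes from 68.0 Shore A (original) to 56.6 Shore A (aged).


Retention = aged / original * 100
= 56.6 / 68.0 * 100
= 83.2%

83.2%


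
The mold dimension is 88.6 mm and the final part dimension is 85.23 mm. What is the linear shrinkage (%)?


Shrinkage = (mold - part) / mold * 100
= (88.6 - 85.23) / 88.6 * 100
= 3.37 / 88.6 * 100
= 3.8%

3.8%


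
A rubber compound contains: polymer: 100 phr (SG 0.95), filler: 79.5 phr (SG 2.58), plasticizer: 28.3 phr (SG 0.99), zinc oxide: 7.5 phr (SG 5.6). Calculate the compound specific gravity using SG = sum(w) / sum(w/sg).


Sum of weights = 215.3
Volume contributions:
  polymer: 100/0.95 = 105.2632
  filler: 79.5/2.58 = 30.8140
  plasticizer: 28.3/0.99 = 28.5859
  zinc oxide: 7.5/5.6 = 1.3393
Sum of volumes = 166.0023
SG = 215.3 / 166.0023 = 1.297

SG = 1.297


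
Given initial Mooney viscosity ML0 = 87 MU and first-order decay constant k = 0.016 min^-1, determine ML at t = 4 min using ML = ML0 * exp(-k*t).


ML = ML0 * exp(-k * t)
ML = 87 * exp(-0.016 * 4)
ML = 87 * 0.9380
ML = 81.61 MU

81.61 MU


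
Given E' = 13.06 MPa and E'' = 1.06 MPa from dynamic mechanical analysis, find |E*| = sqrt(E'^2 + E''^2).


|E*| = sqrt(E'^2 + E''^2)
= sqrt(13.06^2 + 1.06^2)
= sqrt(170.5636 + 1.1236)
= 13.103 MPa

13.103 MPa


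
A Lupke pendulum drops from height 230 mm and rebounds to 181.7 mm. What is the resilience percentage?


Resilience = h_rebound / h_drop * 100
= 181.7 / 230 * 100
= 79.0%

79.0%


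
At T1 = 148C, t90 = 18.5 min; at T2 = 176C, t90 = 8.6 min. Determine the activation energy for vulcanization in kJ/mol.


T1 = 421.15 K, T2 = 449.15 K
1/T1 - 1/T2 = 1.4802e-04
ln(t1/t2) = ln(18.5/8.6) = 0.7660
Ea = 8.314 * 0.7660 / 1.4802e-04 = 43024.2990 J/mol
Ea = 43.02 kJ/mol

43.02 kJ/mol


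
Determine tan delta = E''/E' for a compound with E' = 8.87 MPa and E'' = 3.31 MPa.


tan delta = E'' / E'
= 3.31 / 8.87
= 0.3732

tan delta = 0.3732


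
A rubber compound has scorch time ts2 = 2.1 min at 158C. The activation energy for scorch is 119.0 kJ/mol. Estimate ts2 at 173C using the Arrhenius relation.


Convert temperatures: T1 = 158 + 273.15 = 431.15 K, T2 = 173 + 273.15 = 446.15 K
ts2_new = 2.1 * exp(119000 / 8.314 * (1/446.15 - 1/431.15))
1/T2 - 1/T1 = -7.7980e-05
ts2_new = 0.69 min

0.69 min


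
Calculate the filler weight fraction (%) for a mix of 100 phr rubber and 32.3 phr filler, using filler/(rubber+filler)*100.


Filler % = filler / (rubber + filler) * 100
= 32.3 / (100 + 32.3) * 100
= 32.3 / 132.3 * 100
= 24.41%

24.41%


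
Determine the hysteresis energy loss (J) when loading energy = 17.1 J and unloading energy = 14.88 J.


Hysteresis loss = loading - unloading
= 17.1 - 14.88
= 2.22 J

2.22 J


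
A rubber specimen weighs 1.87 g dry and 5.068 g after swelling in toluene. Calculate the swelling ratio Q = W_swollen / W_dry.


Q = W_swollen / W_dry
Q = 5.068 / 1.87
Q = 2.71

Q = 2.71


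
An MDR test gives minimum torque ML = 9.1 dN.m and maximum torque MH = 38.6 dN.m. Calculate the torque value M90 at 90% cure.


M90 = ML + 0.9 * (MH - ML)
M90 = 9.1 + 0.9 * (38.6 - 9.1)
M90 = 9.1 + 0.9 * 29.5
M90 = 35.65 dN.m

35.65 dN.m


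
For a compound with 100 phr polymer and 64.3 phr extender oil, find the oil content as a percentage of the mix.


Oil % = oil / (100 + oil) * 100
= 64.3 / (100 + 64.3) * 100
= 64.3 / 164.3 * 100
= 39.14%

39.14%


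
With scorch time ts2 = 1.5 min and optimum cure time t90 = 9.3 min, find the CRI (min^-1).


CRI = 100 / (t90 - ts2)
= 100 / (9.3 - 1.5)
= 100 / 7.8
= 12.82 min^-1

12.82 min^-1


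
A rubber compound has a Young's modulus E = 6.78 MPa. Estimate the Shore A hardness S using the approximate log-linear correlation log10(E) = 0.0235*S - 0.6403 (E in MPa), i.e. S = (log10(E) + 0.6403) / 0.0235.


log10(E) = 0.0235*S - 0.6403  =>  S = (log10(E) + 0.6403) / 0.0235
log10(6.78) = 0.831230
S = (0.831230 + 0.6403) / 0.0235 = 1.471530 / 0.0235
S = 62.6

Shore A = 62.6


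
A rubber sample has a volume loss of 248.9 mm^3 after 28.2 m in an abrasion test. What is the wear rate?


Rate = volume_loss / distance
= 248.9 / 28.2
= 8.826 mm^3/m

8.826 mm^3/m


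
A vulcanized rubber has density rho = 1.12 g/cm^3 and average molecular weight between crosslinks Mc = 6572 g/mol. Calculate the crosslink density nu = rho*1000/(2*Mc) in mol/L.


nu = rho * 1000 / (2 * Mc)
nu = 1.12 * 1000 / (2 * 6572)
nu = 1120.0 / 13144
nu = 0.0852 mol/L

0.0852 mol/L


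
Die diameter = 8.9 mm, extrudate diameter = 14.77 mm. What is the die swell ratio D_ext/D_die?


Die swell ratio = D_extrudate / D_die
= 14.77 / 8.9
= 1.66

Die swell = 1.66


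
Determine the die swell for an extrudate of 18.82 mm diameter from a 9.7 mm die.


Die swell ratio = D_extrudate / D_die
= 18.82 / 9.7
= 1.94

Die swell = 1.94


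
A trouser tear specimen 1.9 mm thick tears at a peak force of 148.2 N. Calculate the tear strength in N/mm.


Tear strength = force / thickness
= 148.2 / 1.9
= 78.0 N/mm

78.0 N/mm


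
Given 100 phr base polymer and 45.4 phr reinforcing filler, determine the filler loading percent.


Filler % = filler / (rubber + filler) * 100
= 45.4 / (100 + 45.4) * 100
= 45.4 / 145.4 * 100
= 31.22%

31.22%


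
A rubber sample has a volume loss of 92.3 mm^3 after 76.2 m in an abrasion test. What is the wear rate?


Rate = volume_loss / distance
= 92.3 / 76.2
= 1.211 mm^3/m

1.211 mm^3/m


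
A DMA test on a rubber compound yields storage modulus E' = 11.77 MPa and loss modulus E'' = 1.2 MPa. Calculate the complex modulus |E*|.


|E*| = sqrt(E'^2 + E''^2)
= sqrt(11.77^2 + 1.2^2)
= sqrt(138.5329 + 1.4400)
= 11.831 MPa

11.831 MPa


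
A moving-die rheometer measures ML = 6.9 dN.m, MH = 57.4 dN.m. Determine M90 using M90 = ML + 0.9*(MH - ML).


M90 = ML + 0.9 * (MH - ML)
M90 = 6.9 + 0.9 * (57.4 - 6.9)
M90 = 6.9 + 0.9 * 50.5
M90 = 52.35 dN.m

52.35 dN.m


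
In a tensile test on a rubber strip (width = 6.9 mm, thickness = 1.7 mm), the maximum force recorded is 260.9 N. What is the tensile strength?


Area = width * thickness = 6.9 * 1.7 = 11.73 mm^2
TS = force / area = 260.9 / 11.73 = 22.24 MPa

22.24 MPa


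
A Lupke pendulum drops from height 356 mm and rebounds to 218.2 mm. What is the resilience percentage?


Resilience = h_rebound / h_drop * 100
= 218.2 / 356 * 100
= 61.3%

61.3%


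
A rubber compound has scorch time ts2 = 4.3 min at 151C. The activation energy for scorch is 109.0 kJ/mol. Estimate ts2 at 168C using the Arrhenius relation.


Convert temperatures: T1 = 151 + 273.15 = 424.15 K, T2 = 168 + 273.15 = 441.15 K
ts2_new = 4.3 * exp(109000 / 8.314 * (1/441.15 - 1/424.15))
1/T2 - 1/T1 = -9.0854e-05
ts2_new = 1.31 min

1.31 min


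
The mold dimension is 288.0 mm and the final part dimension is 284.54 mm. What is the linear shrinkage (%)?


Shrinkage = (mold - part) / mold * 100
= (288.0 - 284.54) / 288.0 * 100
= 3.46 / 288.0 * 100
= 1.2%

1.2%


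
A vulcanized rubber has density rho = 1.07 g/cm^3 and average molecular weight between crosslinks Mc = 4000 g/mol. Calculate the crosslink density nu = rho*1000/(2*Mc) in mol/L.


nu = rho * 1000 / (2 * Mc)
nu = 1.07 * 1000 / (2 * 4000)
nu = 1070.0 / 8000
nu = 0.1338 mol/L

0.1338 mol/L


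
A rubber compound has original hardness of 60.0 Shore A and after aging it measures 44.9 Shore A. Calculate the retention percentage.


Retention = aged / original * 100
= 44.9 / 60.0 * 100
= 74.8%

74.8%


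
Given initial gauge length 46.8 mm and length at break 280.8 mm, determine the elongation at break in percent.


Elongation = (Lf - L0) / L0 * 100
= (280.8 - 46.8) / 46.8 * 100
= 234.0 / 46.8 * 100
= 500.0%

500.0%


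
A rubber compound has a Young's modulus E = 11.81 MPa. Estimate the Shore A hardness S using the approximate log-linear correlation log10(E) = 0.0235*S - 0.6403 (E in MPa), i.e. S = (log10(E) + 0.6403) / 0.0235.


log10(E) = 0.0235*S - 0.6403  =>  S = (log10(E) + 0.6403) / 0.0235
log10(11.81) = 1.072250
S = (1.072250 + 0.6403) / 0.0235 = 1.712550 / 0.0235
S = 72.9

Shore A = 72.9


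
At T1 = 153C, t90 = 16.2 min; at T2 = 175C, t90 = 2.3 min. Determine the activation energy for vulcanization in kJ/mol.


T1 = 426.15 K, T2 = 448.15 K
1/T1 - 1/T2 = 1.1520e-04
ln(t1/t2) = ln(16.2/2.3) = 1.9521
Ea = 8.314 * 1.9521 / 1.1520e-04 = 140888.5715 J/mol
Ea = 140.89 kJ/mol

140.89 kJ/mol


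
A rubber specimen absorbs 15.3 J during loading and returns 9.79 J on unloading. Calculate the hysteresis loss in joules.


Hysteresis loss = loading - unloading
= 15.3 - 9.79
= 5.51 J

5.51 J


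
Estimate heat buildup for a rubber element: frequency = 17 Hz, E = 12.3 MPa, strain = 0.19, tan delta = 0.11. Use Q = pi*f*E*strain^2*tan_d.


Q = pi * f * E * strain^2 * tan_d
= pi * 17 * 12.3 * 0.19^2 * 0.11
= pi * 17 * 12.3 * 0.0361 * 0.11
= 2.6086

Q = 2.6086


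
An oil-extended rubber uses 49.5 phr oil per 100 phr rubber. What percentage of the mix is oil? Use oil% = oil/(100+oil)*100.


Oil % = oil / (100 + oil) * 100
= 49.5 / (100 + 49.5) * 100
= 49.5 / 149.5 * 100
= 33.11%

33.11%


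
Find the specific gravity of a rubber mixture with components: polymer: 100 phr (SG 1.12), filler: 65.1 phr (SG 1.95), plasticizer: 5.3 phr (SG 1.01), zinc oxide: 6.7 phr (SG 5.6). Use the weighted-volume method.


Sum of weights = 177.1
Volume contributions:
  polymer: 100/1.12 = 89.2857
  filler: 65.1/1.95 = 33.3846
  plasticizer: 5.3/1.01 = 5.2475
  zinc oxide: 6.7/5.6 = 1.1964
Sum of volumes = 129.1143
SG = 177.1 / 129.1143 = 1.372

SG = 1.372


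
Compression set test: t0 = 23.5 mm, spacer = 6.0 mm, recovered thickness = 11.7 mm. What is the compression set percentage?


CS = (t0 - recovered) / (t0 - ts) * 100
= (23.5 - 11.7) / (23.5 - 6.0) * 100
= 11.8 / 17.5 * 100
= 67.4%

67.4%


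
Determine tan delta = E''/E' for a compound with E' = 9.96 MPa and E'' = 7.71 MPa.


tan delta = E'' / E'
= 7.71 / 9.96
= 0.7741

tan delta = 0.7741


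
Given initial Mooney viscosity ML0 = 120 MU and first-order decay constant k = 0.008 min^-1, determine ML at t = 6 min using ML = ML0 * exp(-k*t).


ML = ML0 * exp(-k * t)
ML = 120 * exp(-0.008 * 6)
ML = 120 * 0.9531
ML = 114.38 MU

114.38 MU


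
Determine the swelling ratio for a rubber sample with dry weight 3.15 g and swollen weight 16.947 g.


Q = W_swollen / W_dry
Q = 16.947 / 3.15
Q = 5.38

Q = 5.38


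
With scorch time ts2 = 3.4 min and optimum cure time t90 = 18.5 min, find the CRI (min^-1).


CRI = 100 / (t90 - ts2)
= 100 / (18.5 - 3.4)
= 100 / 15.1
= 6.62 min^-1

6.62 min^-1


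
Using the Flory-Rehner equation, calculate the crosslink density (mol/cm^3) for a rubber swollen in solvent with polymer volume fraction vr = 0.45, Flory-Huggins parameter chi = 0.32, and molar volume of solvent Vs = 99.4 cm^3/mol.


ln(1 - vr) = ln(1 - 0.45) = -0.5978
Numerator = -((-0.5978) + 0.45 + 0.32 * 0.45^2) = 0.0830
Denominator = 99.4 * (0.45^(1/3) - 0.45/2) = 53.8062
nu = 0.0830 / 53.8062 = 0.0015 mol/cm^3

0.0015 mol/cm^3


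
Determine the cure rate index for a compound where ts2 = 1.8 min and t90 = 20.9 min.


CRI = 100 / (t90 - ts2)
= 100 / (20.9 - 1.8)
= 100 / 19.1
= 5.24 min^-1

5.24 min^-1


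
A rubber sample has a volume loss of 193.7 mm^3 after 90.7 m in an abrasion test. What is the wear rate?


Rate = volume_loss / distance
= 193.7 / 90.7
= 2.136 mm^3/m

2.136 mm^3/m


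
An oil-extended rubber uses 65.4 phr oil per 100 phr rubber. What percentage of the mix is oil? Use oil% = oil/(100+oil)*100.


Oil % = oil / (100 + oil) * 100
= 65.4 / (100 + 65.4) * 100
= 65.4 / 165.4 * 100
= 39.54%

39.54%


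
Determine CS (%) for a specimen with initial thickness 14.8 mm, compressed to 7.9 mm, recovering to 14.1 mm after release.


CS = (t0 - recovered) / (t0 - ts) * 100
= (14.8 - 14.1) / (14.8 - 7.9) * 100
= 0.7 / 6.9 * 100
= 10.1%

10.1%


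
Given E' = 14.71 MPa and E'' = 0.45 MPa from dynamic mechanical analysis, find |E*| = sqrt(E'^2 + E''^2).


|E*| = sqrt(E'^2 + E''^2)
= sqrt(14.71^2 + 0.45^2)
= sqrt(216.3841 + 0.2025)
= 14.717 MPa

14.717 MPa


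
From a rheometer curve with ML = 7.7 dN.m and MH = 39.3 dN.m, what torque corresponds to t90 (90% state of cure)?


M90 = ML + 0.9 * (MH - ML)
M90 = 7.7 + 0.9 * (39.3 - 7.7)
M90 = 7.7 + 0.9 * 31.6
M90 = 36.14 dN.m

36.14 dN.m


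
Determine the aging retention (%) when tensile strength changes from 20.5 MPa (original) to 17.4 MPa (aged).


Retention = aged / original * 100
= 17.4 / 20.5 * 100
= 84.9%

84.9%


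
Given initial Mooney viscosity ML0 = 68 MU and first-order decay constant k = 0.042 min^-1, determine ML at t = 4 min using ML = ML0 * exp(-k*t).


ML = ML0 * exp(-k * t)
ML = 68 * exp(-0.042 * 4)
ML = 68 * 0.8454
ML = 57.48 MU

57.48 MU


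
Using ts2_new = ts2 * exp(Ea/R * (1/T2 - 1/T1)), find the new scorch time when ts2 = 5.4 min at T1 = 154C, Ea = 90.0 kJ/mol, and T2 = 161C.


Convert temperatures: T1 = 154 + 273.15 = 427.15 K, T2 = 161 + 273.15 = 434.15 K
ts2_new = 5.4 * exp(90000 / 8.314 * (1/434.15 - 1/427.15))
1/T2 - 1/T1 = -3.7747e-05
ts2_new = 3.59 min

3.59 min


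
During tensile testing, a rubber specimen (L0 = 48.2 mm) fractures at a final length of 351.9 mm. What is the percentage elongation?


Elongation = (Lf - L0) / L0 * 100
= (351.9 - 48.2) / 48.2 * 100
= 303.7 / 48.2 * 100
= 630.1%

630.1%


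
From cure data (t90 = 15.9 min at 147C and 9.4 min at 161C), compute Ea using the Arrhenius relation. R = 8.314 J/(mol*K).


T1 = 420.15 K, T2 = 434.15 K
1/T1 - 1/T2 = 7.6751e-05
ln(t1/t2) = ln(15.9/9.4) = 0.5256
Ea = 8.314 * 0.5256 / 7.6751e-05 = 56936.3074 J/mol
Ea = 56.94 kJ/mol

56.94 kJ/mol


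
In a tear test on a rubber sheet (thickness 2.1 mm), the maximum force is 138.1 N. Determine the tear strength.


Tear strength = force / thickness
= 138.1 / 2.1
= 65.76 N/mm

65.76 N/mm


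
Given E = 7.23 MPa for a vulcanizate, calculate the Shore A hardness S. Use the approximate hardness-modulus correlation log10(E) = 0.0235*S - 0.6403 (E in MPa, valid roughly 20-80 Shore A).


log10(E) = 0.0235*S - 0.6403  =>  S = (log10(E) + 0.6403) / 0.0235
log10(7.23) = 0.859138
S = (0.859138 + 0.6403) / 0.0235 = 1.499438 / 0.0235
S = 63.8

Shore A = 63.8


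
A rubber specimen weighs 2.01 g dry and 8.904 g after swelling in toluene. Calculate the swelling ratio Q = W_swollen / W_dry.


Q = W_swollen / W_dry
Q = 8.904 / 2.01
Q = 4.43

Q = 4.43


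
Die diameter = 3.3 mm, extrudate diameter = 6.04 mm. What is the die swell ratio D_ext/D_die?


Die swell ratio = D_extrudate / D_die
= 6.04 / 3.3
= 1.83

Die swell = 1.83


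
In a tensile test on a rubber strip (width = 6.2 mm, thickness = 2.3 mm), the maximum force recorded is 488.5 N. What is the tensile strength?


Area = width * thickness = 6.2 * 2.3 = 14.26 mm^2
TS = force / area = 488.5 / 14.26 = 34.26 MPa

34.26 MPa


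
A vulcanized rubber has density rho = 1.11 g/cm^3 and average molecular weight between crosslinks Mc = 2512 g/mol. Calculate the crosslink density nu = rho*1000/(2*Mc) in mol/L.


nu = rho * 1000 / (2 * Mc)
nu = 1.11 * 1000 / (2 * 2512)
nu = 1110.0 / 5024
nu = 0.2209 mol/L

0.2209 mol/L


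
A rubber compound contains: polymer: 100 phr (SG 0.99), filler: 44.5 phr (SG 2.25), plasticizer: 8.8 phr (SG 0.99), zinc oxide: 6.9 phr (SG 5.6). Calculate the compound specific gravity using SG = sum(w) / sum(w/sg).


Sum of weights = 160.2
Volume contributions:
  polymer: 100/0.99 = 101.0101
  filler: 44.5/2.25 = 19.7778
  plasticizer: 8.8/0.99 = 8.8889
  zinc oxide: 6.9/5.6 = 1.2321
Sum of volumes = 130.9089
SG = 160.2 / 130.9089 = 1.224

SG = 1.224


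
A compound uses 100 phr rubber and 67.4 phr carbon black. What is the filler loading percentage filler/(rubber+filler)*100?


Filler % = filler / (rubber + filler) * 100
= 67.4 / (100 + 67.4) * 100
= 67.4 / 167.4 * 100
= 40.26%

40.26%


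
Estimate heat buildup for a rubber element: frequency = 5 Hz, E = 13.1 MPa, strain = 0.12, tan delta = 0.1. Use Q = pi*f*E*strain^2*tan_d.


Q = pi * f * E * strain^2 * tan_d
= pi * 5 * 13.1 * 0.12^2 * 0.1
= pi * 5 * 13.1 * 0.0144 * 0.1
= 0.2963

Q = 0.2963


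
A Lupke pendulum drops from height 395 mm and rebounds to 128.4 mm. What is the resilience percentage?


Resilience = h_rebound / h_drop * 100
= 128.4 / 395 * 100
= 32.5%

32.5%


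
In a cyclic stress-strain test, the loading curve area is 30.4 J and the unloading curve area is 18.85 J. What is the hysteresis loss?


Hysteresis loss = loading - unloading
= 30.4 - 18.85
= 11.55 J

11.55 J


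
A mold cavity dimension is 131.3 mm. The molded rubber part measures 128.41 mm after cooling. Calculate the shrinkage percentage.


Shrinkage = (mold - part) / mold * 100
= (131.3 - 128.41) / 131.3 * 100
= 2.89 / 131.3 * 100
= 2.2%

2.2%


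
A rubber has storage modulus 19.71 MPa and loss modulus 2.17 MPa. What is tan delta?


tan delta = E'' / E'
= 2.17 / 19.71
= 0.1101

tan delta = 0.1101


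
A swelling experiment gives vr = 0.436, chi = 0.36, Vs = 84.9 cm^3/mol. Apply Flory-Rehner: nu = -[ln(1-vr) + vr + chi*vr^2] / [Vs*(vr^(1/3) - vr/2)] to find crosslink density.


ln(1 - vr) = ln(1 - 0.436) = -0.5727
Numerator = -((-0.5727) + 0.436 + 0.36 * 0.436^2) = 0.0683
Denominator = 84.9 * (0.436^(1/3) - 0.436/2) = 45.8697
nu = 0.0683 / 45.8697 = 0.0015 mol/cm^3

0.0015 mol/cm^3


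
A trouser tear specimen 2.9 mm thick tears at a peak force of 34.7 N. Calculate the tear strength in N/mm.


Tear strength = force / thickness
= 34.7 / 2.9
= 11.97 N/mm

11.97 N/mm


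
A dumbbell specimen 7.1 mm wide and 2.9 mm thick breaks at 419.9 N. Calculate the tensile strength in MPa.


Area = width * thickness = 7.1 * 2.9 = 20.59 mm^2
TS = force / area = 419.9 / 20.59 = 20.39 MPa

20.39 MPa


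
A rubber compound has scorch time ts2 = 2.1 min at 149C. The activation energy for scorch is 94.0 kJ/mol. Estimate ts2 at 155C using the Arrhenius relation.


Convert temperatures: T1 = 149 + 273.15 = 422.15 K, T2 = 155 + 273.15 = 428.15 K
ts2_new = 2.1 * exp(94000 / 8.314 * (1/428.15 - 1/422.15))
1/T2 - 1/T1 = -3.3196e-05
ts2_new = 1.44 min

1.44 min


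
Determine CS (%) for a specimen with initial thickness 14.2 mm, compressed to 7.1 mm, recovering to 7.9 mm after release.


CS = (t0 - recovered) / (t0 - ts) * 100
= (14.2 - 7.9) / (14.2 - 7.1) * 100
= 6.3 / 7.1 * 100
= 88.7%

88.7%


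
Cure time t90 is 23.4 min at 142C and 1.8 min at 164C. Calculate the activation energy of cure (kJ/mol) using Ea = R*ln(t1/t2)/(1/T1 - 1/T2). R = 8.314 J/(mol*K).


T1 = 415.15 K, T2 = 437.15 K
1/T1 - 1/T2 = 1.2122e-04
ln(t1/t2) = ln(23.4/1.8) = 2.5649
Ea = 8.314 * 2.5649 / 1.2122e-04 = 175914.5084 J/mol
Ea = 175.91 kJ/mol

175.91 kJ/mol


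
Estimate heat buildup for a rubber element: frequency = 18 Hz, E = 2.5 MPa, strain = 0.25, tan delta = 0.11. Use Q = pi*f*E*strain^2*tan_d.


Q = pi * f * E * strain^2 * tan_d
= pi * 18 * 2.5 * 0.25^2 * 0.11
= pi * 18 * 2.5 * 0.0625 * 0.11
= 0.9719

Q = 0.9719


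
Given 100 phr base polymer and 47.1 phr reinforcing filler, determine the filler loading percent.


Filler % = filler / (rubber + filler) * 100
= 47.1 / (100 + 47.1) * 100
= 47.1 / 147.1 * 100
= 32.02%

32.02%


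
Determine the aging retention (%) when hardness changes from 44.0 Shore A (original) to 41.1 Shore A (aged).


Retention = aged / original * 100
= 41.1 / 44.0 * 100
= 93.4%

93.4%


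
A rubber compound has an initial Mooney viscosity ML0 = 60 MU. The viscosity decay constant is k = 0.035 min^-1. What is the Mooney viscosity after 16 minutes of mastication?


ML = ML0 * exp(-k * t)
ML = 60 * exp(-0.035 * 16)
ML = 60 * 0.5712
ML = 34.27 MU

34.27 MU


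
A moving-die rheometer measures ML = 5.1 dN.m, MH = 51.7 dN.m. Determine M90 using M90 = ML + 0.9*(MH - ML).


M90 = ML + 0.9 * (MH - ML)
M90 = 5.1 + 0.9 * (51.7 - 5.1)
M90 = 5.1 + 0.9 * 46.6
M90 = 47.04 dN.m

47.04 dN.m


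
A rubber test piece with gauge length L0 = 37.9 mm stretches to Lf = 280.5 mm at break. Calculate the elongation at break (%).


Elongation = (Lf - L0) / L0 * 100
= (280.5 - 37.9) / 37.9 * 100
= 242.6 / 37.9 * 100
= 640.1%

640.1%


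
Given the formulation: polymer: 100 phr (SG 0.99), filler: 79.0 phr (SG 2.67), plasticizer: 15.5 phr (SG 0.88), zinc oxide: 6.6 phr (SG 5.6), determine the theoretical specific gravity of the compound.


Sum of weights = 201.1
Volume contributions:
  polymer: 100/0.99 = 101.0101
  filler: 79.0/2.67 = 29.5880
  plasticizer: 15.5/0.88 = 17.6136
  zinc oxide: 6.6/5.6 = 1.1786
Sum of volumes = 149.3903
SG = 201.1 / 149.3903 = 1.346

SG = 1.346


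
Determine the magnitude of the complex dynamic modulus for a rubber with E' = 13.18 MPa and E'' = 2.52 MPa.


|E*| = sqrt(E'^2 + E''^2)
= sqrt(13.18^2 + 2.52^2)
= sqrt(173.7124 + 6.3504)
= 13.419 MPa

13.419 MPa


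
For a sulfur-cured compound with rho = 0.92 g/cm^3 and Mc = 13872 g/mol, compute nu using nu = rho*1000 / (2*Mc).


nu = rho * 1000 / (2 * Mc)
nu = 0.92 * 1000 / (2 * 13872)
nu = 920.0 / 27744
nu = 0.0332 mol/L

0.0332 mol/L


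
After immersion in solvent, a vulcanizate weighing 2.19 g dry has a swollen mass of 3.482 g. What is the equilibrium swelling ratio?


Q = W_swollen / W_dry
Q = 3.482 / 2.19
Q = 1.59

Q = 1.59


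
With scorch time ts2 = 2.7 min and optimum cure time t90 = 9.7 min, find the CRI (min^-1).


CRI = 100 / (t90 - ts2)
= 100 / (9.7 - 2.7)
= 100 / 7.0
= 14.29 min^-1

14.29 min^-1


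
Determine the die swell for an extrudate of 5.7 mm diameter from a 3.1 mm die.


Die swell ratio = D_extrudate / D_die
= 5.7 / 3.1
= 1.839

Die swell = 1.839


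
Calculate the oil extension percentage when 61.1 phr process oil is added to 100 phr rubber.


Oil % = oil / (100 + oil) * 100
= 61.1 / (100 + 61.1) * 100
= 61.1 / 161.1 * 100
= 37.93%

37.93%


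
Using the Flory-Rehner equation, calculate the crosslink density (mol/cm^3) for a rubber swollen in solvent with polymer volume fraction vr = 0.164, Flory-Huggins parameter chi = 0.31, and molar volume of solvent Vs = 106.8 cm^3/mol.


ln(1 - vr) = ln(1 - 0.164) = -0.1791
Numerator = -((-0.1791) + 0.164 + 0.31 * 0.164^2) = 0.0068
Denominator = 106.8 * (0.164^(1/3) - 0.164/2) = 49.7016
nu = 0.0068 / 49.7016 = 1.3659e-04 mol/cm^3

1.3659e-04 mol/cm^3


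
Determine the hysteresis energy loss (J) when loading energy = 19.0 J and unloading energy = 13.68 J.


Hysteresis loss = loading - unloading
= 19.0 - 13.68
= 5.32 J

5.32 J


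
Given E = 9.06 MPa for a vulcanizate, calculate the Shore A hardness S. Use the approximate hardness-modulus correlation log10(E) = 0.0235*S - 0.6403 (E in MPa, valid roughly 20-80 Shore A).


log10(E) = 0.0235*S - 0.6403  =>  S = (log10(E) + 0.6403) / 0.0235
log10(9.06) = 0.957128
S = (0.957128 + 0.6403) / 0.0235 = 1.597428 / 0.0235
S = 68.0

Shore A = 68.0


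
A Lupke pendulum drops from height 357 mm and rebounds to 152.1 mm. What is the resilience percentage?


Resilience = h_rebound / h_drop * 100
= 152.1 / 357 * 100
= 42.6%

42.6%


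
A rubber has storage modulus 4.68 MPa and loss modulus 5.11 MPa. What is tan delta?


tan delta = E'' / E'
= 5.11 / 4.68
= 1.0919

tan delta = 1.0919


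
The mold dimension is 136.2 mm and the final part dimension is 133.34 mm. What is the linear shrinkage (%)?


Shrinkage = (mold - part) / mold * 100
= (136.2 - 133.34) / 136.2 * 100
= 2.86 / 136.2 * 100
= 2.1%

2.1%


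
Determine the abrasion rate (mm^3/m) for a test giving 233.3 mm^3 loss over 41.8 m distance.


Rate = volume_loss / distance
= 233.3 / 41.8
= 5.581 mm^3/m

5.581 mm^3/m


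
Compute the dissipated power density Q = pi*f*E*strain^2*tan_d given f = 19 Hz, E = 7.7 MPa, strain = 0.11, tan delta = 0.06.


Q = pi * f * E * strain^2 * tan_d
= pi * 19 * 7.7 * 0.11^2 * 0.06
= pi * 19 * 7.7 * 0.0121 * 0.06
= 0.3337

Q = 0.3337


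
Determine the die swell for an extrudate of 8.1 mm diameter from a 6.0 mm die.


Die swell ratio = D_extrudate / D_die
= 8.1 / 6.0
= 1.35

Die swell = 1.35


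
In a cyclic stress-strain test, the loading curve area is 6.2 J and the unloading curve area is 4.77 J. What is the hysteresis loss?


Hysteresis loss = loading - unloading
= 6.2 - 4.77
= 1.43 J

1.43 J


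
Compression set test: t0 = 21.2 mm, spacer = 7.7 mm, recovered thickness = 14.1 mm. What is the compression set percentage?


CS = (t0 - recovered) / (t0 - ts) * 100
= (21.2 - 14.1) / (21.2 - 7.7) * 100
= 7.1 / 13.5 * 100
= 52.6%

52.6%


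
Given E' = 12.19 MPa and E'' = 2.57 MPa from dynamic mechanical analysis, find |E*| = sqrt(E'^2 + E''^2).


|E*| = sqrt(E'^2 + E''^2)
= sqrt(12.19^2 + 2.57^2)
= sqrt(148.5961 + 6.6049)
= 12.458 MPa

12.458 MPa


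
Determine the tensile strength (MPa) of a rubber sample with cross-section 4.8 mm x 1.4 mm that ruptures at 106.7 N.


Area = width * thickness = 4.8 * 1.4 = 6.72 mm^2
TS = force / area = 106.7 / 6.72 = 15.88 MPa

15.88 MPa


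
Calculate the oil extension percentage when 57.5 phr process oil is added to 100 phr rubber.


Oil % = oil / (100 + oil) * 100
= 57.5 / (100 + 57.5) * 100
= 57.5 / 157.5 * 100
= 36.51%

36.51%


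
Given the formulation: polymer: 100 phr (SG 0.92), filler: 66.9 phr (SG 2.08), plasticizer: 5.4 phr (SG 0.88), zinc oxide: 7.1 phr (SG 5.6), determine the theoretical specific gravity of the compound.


Sum of weights = 179.4
Volume contributions:
  polymer: 100/0.92 = 108.6957
  filler: 66.9/2.08 = 32.1635
  plasticizer: 5.4/0.88 = 6.1364
  zinc oxide: 7.1/5.6 = 1.2679
Sum of volumes = 148.2633
SG = 179.4 / 148.2633 = 1.21

SG = 1.21


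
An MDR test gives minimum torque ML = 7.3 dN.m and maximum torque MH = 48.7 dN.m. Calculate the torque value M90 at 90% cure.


M90 = ML + 0.9 * (MH - ML)
M90 = 7.3 + 0.9 * (48.7 - 7.3)
M90 = 7.3 + 0.9 * 41.4
M90 = 44.56 dN.m

44.56 dN.m


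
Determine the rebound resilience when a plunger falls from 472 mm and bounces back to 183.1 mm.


Resilience = h_rebound / h_drop * 100
= 183.1 / 472 * 100
= 38.8%

38.8%


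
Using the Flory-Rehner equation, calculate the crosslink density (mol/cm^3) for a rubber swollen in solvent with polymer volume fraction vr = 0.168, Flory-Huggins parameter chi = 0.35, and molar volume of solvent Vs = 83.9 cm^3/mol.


ln(1 - vr) = ln(1 - 0.168) = -0.1839
Numerator = -((-0.1839) + 0.168 + 0.35 * 0.168^2) = 0.0060
Denominator = 83.9 * (0.168^(1/3) - 0.168/2) = 39.2471
nu = 0.0060 / 39.2471 = 1.5401e-04 mol/cm^3

1.5401e-04 mol/cm^3
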